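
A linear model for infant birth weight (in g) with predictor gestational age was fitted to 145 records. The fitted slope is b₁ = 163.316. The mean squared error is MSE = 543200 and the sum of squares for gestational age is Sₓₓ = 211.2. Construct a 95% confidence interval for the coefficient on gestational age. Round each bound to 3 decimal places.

(63.069, 263.563)

SE(b₁) = √(MSE/Sₓₓ) = √(543200/211.2) = 50.7146.
df = n − 2 = 143.
t* = t_{0.025, 143} = 1.976692.
Margin = t* × SE = 1.976692 × 50.7146 = 100.24714.
CI: 163.316 ± 100.24714 → (63.069, 263.563).
With 95% confidence, each one-unit increase in gestational age is associated with a change of between 63.069 and 263.563 g in infant birth weight.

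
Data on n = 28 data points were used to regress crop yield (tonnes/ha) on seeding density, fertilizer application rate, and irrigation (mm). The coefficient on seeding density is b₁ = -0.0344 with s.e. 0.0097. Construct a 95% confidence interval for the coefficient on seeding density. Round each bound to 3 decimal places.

(-0.054, -0.014)

df = n − k − 1 = 28 − 3 − 1 = 24.
t* = t_{0.025, 24} = 2.063899.
Margin = t* × SE = 2.063899 × 0.0097 = 0.02002.
CI: -0.0344 ± 0.02002 → (-0.054, -0.014).
With 95% confidence, each one-unit increase in seeding density is associated with a change of between -0.054 and -0.014 tonnes/ha in crop yield, holding the other predictors fixed.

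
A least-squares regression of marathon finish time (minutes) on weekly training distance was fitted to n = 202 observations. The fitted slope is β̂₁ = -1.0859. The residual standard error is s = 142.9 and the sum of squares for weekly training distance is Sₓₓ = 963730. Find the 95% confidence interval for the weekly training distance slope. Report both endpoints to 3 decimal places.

SE(β̂₁) = s/√Sₓₓ = 142.9/√963730 = 0.145564.
df = n − 2 = 200.
t* = t_{0.025, 200} = 1.971896.
Margin = t* × SE = 1.971896 × 0.145564 = 0.28704.
CI: -1.0859 ± 0.28704 → (-1.373, -0.799).
With 95% confidence, each one-unit increase in weekly training distance is associated with a change of between -1.373 and -0.799 minutes in marathon finish time.

(-1.373, -0.799)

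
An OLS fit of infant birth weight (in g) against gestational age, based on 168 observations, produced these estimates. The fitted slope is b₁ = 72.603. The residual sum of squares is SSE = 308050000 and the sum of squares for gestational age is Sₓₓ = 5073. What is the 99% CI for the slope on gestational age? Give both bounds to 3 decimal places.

MSE = SSE/(n − 2) = 308050000/166 = 1.85572e+06.
SE(b₁) = √(MSE/Sₓₓ) = √(1.85572e+06/5073) = 19.126.
df = n − 2 = 166.
t* = t_{0.005, 166} = 2.60577.
Margin = t* × SE = 2.60577 × 19.126 = 49.83796.
CI: 72.603 ± 49.83796 → (22.765, 122.441).
With 99% confidence, each one-unit increase in gestational age is associated with a change of between 22.765 and 122.441 g in infant birth weight.

(22.765, 122.441)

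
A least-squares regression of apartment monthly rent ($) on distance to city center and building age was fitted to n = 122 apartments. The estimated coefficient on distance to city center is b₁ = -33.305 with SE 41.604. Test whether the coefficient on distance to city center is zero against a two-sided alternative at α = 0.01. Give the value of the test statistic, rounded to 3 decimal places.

t = -0.801

H₀: β₁ = 0 vs H₁: β₁ ≠ 0.
t = (b₁ − β₁⁰)/SE = -33.305 / 41.604 = -0.801.
df = n − k − 1 = 122 − 2 − 1 = 119.
Two-sided p ≈ 0.4250, which is ≥ 0.01, so fail to reject H₀.
The data do not give significant evidence of an association between distance to city center and apartment monthly rent, after adjusting for the other predictors.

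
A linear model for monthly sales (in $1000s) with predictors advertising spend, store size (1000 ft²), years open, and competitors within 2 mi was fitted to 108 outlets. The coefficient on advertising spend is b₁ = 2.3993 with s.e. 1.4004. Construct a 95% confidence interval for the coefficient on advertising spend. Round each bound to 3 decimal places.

df = n − k − 1 = 108 − 4 − 1 = 103.
t* = t_{0.025, 103} = 1.983264.
Margin = t* × SE = 1.983264 × 1.4004 = 2.77736.
CI: 2.3993 ± 2.77736 → (-0.378, 5.177).
With 95% confidence, each one-unit increase in advertising spend is associated with a change of between -0.378 and 5.177 $1000s in monthly sales, holding the other predictors fixed.

(-0.378, 5.177)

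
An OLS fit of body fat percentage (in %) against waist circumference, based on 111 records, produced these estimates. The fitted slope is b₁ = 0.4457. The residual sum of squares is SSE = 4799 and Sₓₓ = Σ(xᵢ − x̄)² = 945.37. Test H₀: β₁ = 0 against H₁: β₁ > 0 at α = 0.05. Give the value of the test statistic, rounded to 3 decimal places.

t = 2.065

MSE = SSE/(n − 2) = 4799/109 = 44.0275.
SE(b₁) = √(MSE/Sₓₓ) = √(44.0275/945.37) = 0.215805.
t = 0.4457 / 0.215805 = 2.065.
df = n − 2 = 109.
One-sided p ≈ 0.0206, which is < 0.05, so reject H₀.
There is evidence that the true slope on waist circumference is positive.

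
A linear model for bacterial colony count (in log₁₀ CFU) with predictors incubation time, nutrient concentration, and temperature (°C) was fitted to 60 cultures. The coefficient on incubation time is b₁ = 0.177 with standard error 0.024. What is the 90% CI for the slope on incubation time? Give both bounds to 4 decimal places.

df = n − k − 1 = 60 − 3 − 1 = 56.
t* = t_{0.05, 56} = 1.672522.
Margin = t* × SE = 1.672522 × 0.024 = 0.040141.
CI: 0.177 ± 0.040141 → (0.1369, 0.2171).
With 90% confidence, each one-unit increase in incubation time is associated with a change of between 0.1369 and 0.2171 log₁₀ CFU in bacterial colony count, holding the other predictors fixed.

(0.1369, 0.2171)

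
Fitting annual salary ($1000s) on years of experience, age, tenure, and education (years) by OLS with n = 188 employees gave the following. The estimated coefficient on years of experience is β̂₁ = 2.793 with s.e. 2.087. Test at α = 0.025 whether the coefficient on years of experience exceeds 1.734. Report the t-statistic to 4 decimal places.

t = 0.5074

H₀: β₁ = 1.734 vs H₁: β₁ > 1.734.
t = (β̂₁ − β₁⁰)/SE = (2.793 − 1.734) / 2.087 = 0.5074.
df = n − k − 1 = 188 − 4 − 1 = 183.
One-sided p ≈ 0.3062, which is ≥ 0.025, so fail to reject H₀.
The data do not give significant evidence that the true slope on years of experience exceeds 1.734 $1000s per unit, holding the other predictors fixed.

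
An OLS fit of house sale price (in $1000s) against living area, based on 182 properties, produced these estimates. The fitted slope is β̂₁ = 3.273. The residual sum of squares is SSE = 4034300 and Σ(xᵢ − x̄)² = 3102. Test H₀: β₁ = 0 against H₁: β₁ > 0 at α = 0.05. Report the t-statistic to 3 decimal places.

MSE = SSE/(n − 2) = 4034300/180 = 22412.8.
SE(β̂₁) = √(MSE/Sₓₓ) = √(22412.8/3102) = 2.68799.
t = 3.273 / 2.68799 = 1.218.
df = n − 2 = 180.
One-sided p ≈ 0.1125, which is ≥ 0.05, so fail to reject H₀.
The data do not give significant evidence that the true slope on living area is positive.

t = 1.218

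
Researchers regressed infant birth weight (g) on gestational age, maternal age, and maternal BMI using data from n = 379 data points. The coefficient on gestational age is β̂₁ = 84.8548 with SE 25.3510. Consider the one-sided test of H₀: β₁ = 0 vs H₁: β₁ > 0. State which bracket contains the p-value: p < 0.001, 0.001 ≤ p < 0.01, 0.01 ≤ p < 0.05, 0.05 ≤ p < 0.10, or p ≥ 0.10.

p < 0.001

t = 84.8548 / 25.3510 = 3.347.
df = n − k − 1 = 379 − 3 − 1 = 375.
One-sided p = P(T_{375} > t) ≈ 0.0004.
So p < 0.001.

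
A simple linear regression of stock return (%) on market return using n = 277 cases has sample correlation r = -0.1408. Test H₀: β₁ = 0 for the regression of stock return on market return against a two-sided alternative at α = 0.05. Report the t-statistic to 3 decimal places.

t = -2.358

t = r·√(n − 2)/√(1 − r²) = -0.1408·√275/√0.980175 = -2.358.
df = n − 2 = 275.
Two-sided p ≈ 0.0191, which is < 0.05, so reject H₀.
There is evidence of a linear association between market return and stock return.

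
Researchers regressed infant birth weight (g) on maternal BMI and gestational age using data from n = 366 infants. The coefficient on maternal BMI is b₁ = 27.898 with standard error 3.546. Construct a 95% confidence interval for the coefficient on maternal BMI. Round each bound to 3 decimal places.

(20.925, 34.871)

df = n − k − 1 = 366 − 2 − 1 = 363.
t* = t_{0.025, 363} = 1.966521.
Margin = t* × SE = 1.966521 × 3.546 = 6.97328.
CI: 27.898 ± 6.97328 → (20.925, 34.871).
With 95% confidence, each one-unit increase in maternal BMI is associated with a change of between 20.925 and 34.871 g in infant birth weight, holding the other predictors fixed.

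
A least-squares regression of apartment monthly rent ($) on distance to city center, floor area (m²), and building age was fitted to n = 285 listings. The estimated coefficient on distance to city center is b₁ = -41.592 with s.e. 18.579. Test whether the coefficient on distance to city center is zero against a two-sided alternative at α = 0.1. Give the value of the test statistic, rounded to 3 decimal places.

t = -2.239

H₀: β₁ = 0 vs H₁: β₁ ≠ 0.
t = (b₁ − β₁⁰)/SE = -41.592 / 18.579 = -2.239.
df = n − k − 1 = 285 − 3 − 1 = 281.
Two-sided p ≈ 0.0260, which is < 0.1, so reject H₀.
There is evidence that distance to city center is associated with apartment monthly rent, holding the other predictors fixed.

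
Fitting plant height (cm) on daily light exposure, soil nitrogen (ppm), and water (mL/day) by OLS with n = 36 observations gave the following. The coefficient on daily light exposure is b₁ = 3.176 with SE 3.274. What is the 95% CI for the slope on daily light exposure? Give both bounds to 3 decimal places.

(-3.493, 9.845)

df = n − k − 1 = 36 − 3 − 1 = 32.
t* = t_{0.025, 32} = 2.036933.
Margin = t* × SE = 2.036933 × 3.274 = 6.66892.
CI: 3.176 ± 6.66892 → (-3.493, 9.845).
With 95% confidence, each one-unit increase in daily light exposure is associated with a change of between -3.493 and 9.845 cm in plant height, holding the other predictors fixed.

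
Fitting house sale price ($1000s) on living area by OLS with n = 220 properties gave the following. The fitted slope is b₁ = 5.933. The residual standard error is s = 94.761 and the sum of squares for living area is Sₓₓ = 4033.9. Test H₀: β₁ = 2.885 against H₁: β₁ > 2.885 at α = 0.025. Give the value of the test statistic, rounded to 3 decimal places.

t = 2.043

SE(b₁) = s/√Sₓₓ = 94.761/√4033.9 = 1.49199.
t = (5.933 − 2.885) / 1.49199 = 2.043.
df = n − 2 = 218.
One-sided p ≈ 0.0211, which is < 0.025, so reject H₀.
There is evidence that the true slope on living area exceeds 2.885 $1000s per unit.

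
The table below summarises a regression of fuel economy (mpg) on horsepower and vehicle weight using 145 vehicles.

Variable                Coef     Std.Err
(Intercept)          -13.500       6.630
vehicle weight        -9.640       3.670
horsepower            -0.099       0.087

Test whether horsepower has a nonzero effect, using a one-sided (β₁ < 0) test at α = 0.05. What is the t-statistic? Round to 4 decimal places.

t = -1.1379

Read off: b = -0.099, SE = 0.087 for horsepower.
H₀: β₁ = 0 vs H₁: β₁ < 0.
t = -0.099 / 0.087 = -1.1379.
df = n − k − 1 = 145 − 2 − 1 = 142.
One-sided p ≈ 0.1285, which is ≥ 0.05, so fail to reject H₀.
The data do not give significant evidence that the true slope on horsepower is negative, holding the other predictors fixed.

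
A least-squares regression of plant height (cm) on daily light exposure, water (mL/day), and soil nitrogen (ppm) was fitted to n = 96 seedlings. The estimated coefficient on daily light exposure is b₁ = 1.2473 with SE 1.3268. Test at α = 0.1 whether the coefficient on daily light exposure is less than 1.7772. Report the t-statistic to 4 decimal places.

t = -0.3994

H₀: β₁ = 1.7772 vs H₁: β₁ < 1.7772.
t = (b₁ − β₁⁰)/SE = (1.2473 − 1.7772) / 1.3268 = -0.3994.
df = n − k − 1 = 96 − 3 − 1 = 92.
One-sided p ≈ 0.3453, which is ≥ 0.1, so fail to reject H₀.
The data do not give significant evidence that the true slope on daily light exposure is below 1.7772 cm per unit, holding the other predictors fixed.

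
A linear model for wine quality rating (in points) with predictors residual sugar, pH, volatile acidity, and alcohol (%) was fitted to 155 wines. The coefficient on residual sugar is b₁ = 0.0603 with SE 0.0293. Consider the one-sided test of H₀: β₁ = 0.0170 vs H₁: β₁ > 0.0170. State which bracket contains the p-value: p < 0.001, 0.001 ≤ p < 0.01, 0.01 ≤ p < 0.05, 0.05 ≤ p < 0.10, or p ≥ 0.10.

t = (0.0603 − 0.0170) / 0.0293 = 1.478.
df = n − k − 1 = 155 − 4 − 1 = 150.
One-sided p = P(T_{150} > t) ≈ 0.0708.
So 0.05 ≤ p < 0.10.

0.05 ≤ p < 0.10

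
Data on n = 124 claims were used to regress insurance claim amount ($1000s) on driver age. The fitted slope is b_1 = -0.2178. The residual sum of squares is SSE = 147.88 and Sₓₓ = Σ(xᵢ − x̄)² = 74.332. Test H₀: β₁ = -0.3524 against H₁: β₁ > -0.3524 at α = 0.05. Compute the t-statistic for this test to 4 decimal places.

t = 1.0540

MSE = SSE/(n − 2) = 147.88/122 = 1.21213.
SE(b_1) = √(MSE/Sₓₓ) = √(1.21213/74.332) = 0.127699.
t = (-0.2178 − (-0.3524)) / 0.127699 = 1.0540.
df = n − 2 = 122.
One-sided p ≈ 0.1470, which is ≥ 0.05, so fail to reject H₀.
The data do not give significant evidence that the true slope on driver age exceeds -0.3524 $1000s per unit.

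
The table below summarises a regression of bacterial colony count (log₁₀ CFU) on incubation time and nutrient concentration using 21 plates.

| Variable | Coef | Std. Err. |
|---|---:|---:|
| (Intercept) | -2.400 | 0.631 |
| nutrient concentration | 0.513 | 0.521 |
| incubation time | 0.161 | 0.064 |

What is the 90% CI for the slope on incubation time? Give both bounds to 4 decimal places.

Read off: b = 0.161, SE = 0.064 for incubation time.
df = n − k − 1 = 21 − 2 − 1 = 18.
t* = t_{0.05, 18} = 1.734064.
Margin = t* × SE = 1.734064 × 0.064 = 0.110980.
CI: 0.161 ± 0.110980 → (0.0500, 0.2720).

(0.0500, 0.2720)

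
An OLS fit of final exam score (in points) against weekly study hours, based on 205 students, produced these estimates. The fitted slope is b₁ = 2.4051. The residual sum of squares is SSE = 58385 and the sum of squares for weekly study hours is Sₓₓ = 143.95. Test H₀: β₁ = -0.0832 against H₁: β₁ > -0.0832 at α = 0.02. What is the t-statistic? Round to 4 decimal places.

t = 1.7604

MSE = SSE/(n − 2) = 58385/203 = 287.611.
SE(b₁) = √(MSE/Sₓₓ) = √(287.611/143.95) = 1.4135.
t = (2.4051 − (-0.0832)) / 1.4135 = 1.7604.
df = n − 2 = 203.
One-sided p ≈ 0.0399, which is ≥ 0.02, so fail to reject H₀.
The data do not give significant evidence that the true slope on weekly study hours exceeds -0.0832 points per unit.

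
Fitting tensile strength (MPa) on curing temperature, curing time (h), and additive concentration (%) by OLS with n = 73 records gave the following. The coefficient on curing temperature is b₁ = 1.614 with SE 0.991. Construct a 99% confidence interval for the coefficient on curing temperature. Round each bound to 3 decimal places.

(-1.011, 4.239)

df = n − k − 1 = 73 − 3 − 1 = 69.
t* = t_{0.005, 69} = 2.648977.
Margin = t* × SE = 2.648977 × 0.991 = 2.62514.
CI: 1.614 ± 2.62514 → (-1.011, 4.239).
With 99% confidence, each one-unit increase in curing temperature is associated with a change of between -1.011 and 4.239 MPa in tensile strength, holding the other predictors fixed.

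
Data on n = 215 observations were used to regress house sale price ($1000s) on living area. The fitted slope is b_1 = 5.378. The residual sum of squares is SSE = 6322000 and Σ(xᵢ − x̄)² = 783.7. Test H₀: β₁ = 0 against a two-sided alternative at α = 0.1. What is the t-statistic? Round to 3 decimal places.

MSE = SSE/(n − 2) = 6322000/213 = 29680.8.
SE(b_1) = √(MSE/Sₓₓ) = √(29680.8/783.7) = 6.15407.
t = 5.378 / 6.15407 = 0.874.
df = n − 2 = 213.
Two-sided p ≈ 0.3832, which is ≥ 0.1, so fail to reject H₀.
The data do not give significant evidence of an association between living area and house sale price.

t = 0.874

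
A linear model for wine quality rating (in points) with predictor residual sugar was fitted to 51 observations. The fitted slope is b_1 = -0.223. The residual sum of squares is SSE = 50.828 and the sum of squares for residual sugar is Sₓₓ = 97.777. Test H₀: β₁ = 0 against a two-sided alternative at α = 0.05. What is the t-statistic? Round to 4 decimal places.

t = -2.1651

MSE = SSE/(n − 2) = 50.828/49 = 1.03731.
SE(b_1) = √(MSE/Sₓₓ) = √(1.03731/97.777) = 0.103.
t = -0.223 / 0.103 = -2.1651.
df = n − 2 = 49.
Two-sided p ≈ 0.0353, which is < 0.05, so reject H₀.
There is evidence that residual sugar is associated with wine quality rating.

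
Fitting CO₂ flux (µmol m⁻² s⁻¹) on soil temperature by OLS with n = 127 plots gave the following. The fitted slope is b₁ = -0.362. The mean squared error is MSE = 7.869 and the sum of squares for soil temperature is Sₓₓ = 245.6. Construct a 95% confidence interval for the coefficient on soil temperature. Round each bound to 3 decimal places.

(-0.716, -0.008)

SE(b₁) = √(MSE/Sₓₓ) = √(7.869/245.6) = 0.178997.
df = n − 2 = 125.
t* = t_{0.025, 125} = 1.979124.
Margin = t* × SE = 1.979124 × 0.178997 = 0.35426.
CI: -0.362 ± 0.35426 → (-0.716, -0.008).
With 95% confidence, each one-unit increase in soil temperature is associated with a change of between -0.716 and -0.008 µmol m⁻² s⁻¹ in CO₂ flux.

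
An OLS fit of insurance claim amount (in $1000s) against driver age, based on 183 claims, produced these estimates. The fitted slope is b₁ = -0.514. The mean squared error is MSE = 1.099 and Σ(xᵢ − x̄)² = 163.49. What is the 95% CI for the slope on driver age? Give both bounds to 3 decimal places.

SE(b₁) = √(MSE/Sₓₓ) = √(1.099/163.49) = 0.0819886.
df = n − 2 = 181.
t* = t_{0.025, 181} = 1.973157.
Margin = t* × SE = 1.973157 × 0.0819886 = 0.16178.
CI: -0.514 ± 0.16178 → (-0.676, -0.352).
With 95% confidence, each one-unit increase in driver age is associated with a change of between -0.676 and -0.352 $1000s in insurance claim amount.

(-0.676, -0.352)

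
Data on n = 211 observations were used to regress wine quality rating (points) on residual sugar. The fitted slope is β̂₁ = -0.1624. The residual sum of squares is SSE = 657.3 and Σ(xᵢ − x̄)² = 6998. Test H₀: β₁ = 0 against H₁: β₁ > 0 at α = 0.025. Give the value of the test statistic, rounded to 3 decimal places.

t = -7.661

MSE = SSE/(n − 2) = 657.3/209 = 3.14498.
SE(β̂₁) = √(MSE/Sₓₓ) = √(3.14498/6998) = 0.0211993.
t = -0.1624 / 0.0211993 = -7.661.
df = n − 2 = 209.
One-sided p ≈ 1.0000, which is ≥ 0.025, so fail to reject H₀.
The data do not give significant evidence that the true slope on residual sugar is positive.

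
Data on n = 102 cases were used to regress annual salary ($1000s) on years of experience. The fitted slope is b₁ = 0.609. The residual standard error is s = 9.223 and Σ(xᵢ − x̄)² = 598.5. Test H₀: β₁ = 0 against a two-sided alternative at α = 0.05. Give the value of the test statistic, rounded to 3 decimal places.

t = 1.615

SE(b₁) = s/√Sₓₓ = 9.223/√598.5 = 0.376999.
t = 0.609 / 0.376999 = 1.615.
df = n − 2 = 100.
Two-sided p ≈ 0.1094, which is ≥ 0.05, so fail to reject H₀.
The data do not give significant evidence of an association between years of experience and annual salary.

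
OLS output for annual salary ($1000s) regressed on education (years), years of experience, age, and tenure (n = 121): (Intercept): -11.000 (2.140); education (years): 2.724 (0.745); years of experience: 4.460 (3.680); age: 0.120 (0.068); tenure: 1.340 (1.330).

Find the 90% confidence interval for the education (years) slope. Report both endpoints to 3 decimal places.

Read off: b = 2.724, SE = 0.745 for education (years).
df = n − k − 1 = 121 − 4 − 1 = 116.
t* = t_{0.05, 116} = 1.658096.
Margin = t* × SE = 1.658096 × 0.745 = 1.23528.
CI: 2.724 ± 1.23528 → (1.489, 3.959).

(1.489, 3.959)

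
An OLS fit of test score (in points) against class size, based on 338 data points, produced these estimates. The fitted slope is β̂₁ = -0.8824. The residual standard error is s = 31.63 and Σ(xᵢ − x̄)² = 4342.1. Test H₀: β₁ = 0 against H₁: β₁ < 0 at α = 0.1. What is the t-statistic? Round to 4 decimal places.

t = -1.8383

SE(β̂₁) = s/√Sₓₓ = 31.63/√4342.1 = 0.480009.
t = -0.8824 / 0.480009 = -1.8383.
df = n − 2 = 336.
One-sided p ≈ 0.0335, which is < 0.1, so reject H₀.
There is evidence that the true slope on class size is negative.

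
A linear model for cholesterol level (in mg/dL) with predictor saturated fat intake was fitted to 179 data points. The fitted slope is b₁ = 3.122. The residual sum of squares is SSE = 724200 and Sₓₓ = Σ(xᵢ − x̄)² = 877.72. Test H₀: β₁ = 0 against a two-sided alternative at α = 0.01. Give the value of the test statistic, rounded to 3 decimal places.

t = 1.446

MSE = SSE/(n − 2) = 724200/177 = 4091.53.
SE(b₁) = √(MSE/Sₓₓ) = √(4091.53/877.72) = 2.15906.
t = 3.122 / 2.15906 = 1.446.
df = n − 2 = 177.
Two-sided p ≈ 0.1499, which is ≥ 0.01, so fail to reject H₀.
The data do not give significant evidence of an association between saturated fat intake and cholesterol level.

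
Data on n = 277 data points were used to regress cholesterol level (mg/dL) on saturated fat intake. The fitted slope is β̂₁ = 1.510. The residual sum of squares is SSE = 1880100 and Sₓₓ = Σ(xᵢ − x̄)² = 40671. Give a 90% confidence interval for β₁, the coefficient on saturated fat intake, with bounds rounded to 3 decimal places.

MSE = SSE/(n − 2) = 1880100/275 = 6836.73.
SE(β̂₁) = √(MSE/Sₓₓ) = √(6836.73/40671) = 0.409998.
df = n − 2 = 275.
t* = t_{0.05, 275} = 1.650413.
Margin = t* × SE = 1.650413 × 0.409998 = 0.67667.
CI: 1.510 ± 0.67667 → (0.833, 2.187).
With 90% confidence, each one-unit increase in saturated fat intake is associated with a change of between 0.833 and 2.187 mg/dL in cholesterol level.

(0.833, 2.187)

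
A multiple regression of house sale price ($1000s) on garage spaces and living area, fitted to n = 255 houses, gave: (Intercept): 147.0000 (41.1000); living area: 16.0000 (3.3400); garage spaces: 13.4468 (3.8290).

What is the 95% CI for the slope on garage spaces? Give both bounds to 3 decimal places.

(5.906, 20.988)

Read off: b = 13.4468, SE = 3.8290 for garage spaces.
df = n − k − 1 = 255 − 2 − 1 = 252.
t* = t_{0.025, 252} = 1.969422.
Margin = t* × SE = 1.969422 × 3.8290 = 7.54092.
CI: 13.4468 ± 7.54092 → (5.906, 20.988).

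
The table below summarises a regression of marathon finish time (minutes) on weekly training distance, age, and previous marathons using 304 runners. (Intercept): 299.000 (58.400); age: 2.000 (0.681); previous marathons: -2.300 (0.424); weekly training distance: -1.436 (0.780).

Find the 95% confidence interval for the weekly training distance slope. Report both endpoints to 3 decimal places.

Read off: b = -1.436, SE = 0.780 for weekly training distance.
df = n − k − 1 = 304 − 3 − 1 = 300.
t* = t_{0.025, 300} = 1.967903.
Margin = t* × SE = 1.967903 × 0.780 = 1.53496.
CI: -1.436 ± 1.53496 → (-2.971, 0.099).

(-2.971, 0.099)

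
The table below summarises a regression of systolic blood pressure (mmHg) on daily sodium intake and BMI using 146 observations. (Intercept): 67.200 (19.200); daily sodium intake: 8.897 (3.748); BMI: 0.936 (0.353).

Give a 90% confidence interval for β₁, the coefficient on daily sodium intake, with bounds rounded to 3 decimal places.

(2.692, 15.102)

Read off: b = 8.897, SE = 3.748 for daily sodium intake.
df = n − k − 1 = 146 − 2 − 1 = 143.
t* = t_{0.05, 143} = 1.655579.
Margin = t* × SE = 1.655579 × 3.748 = 6.20511.
CI: 8.897 ± 6.20511 → (2.692, 15.102).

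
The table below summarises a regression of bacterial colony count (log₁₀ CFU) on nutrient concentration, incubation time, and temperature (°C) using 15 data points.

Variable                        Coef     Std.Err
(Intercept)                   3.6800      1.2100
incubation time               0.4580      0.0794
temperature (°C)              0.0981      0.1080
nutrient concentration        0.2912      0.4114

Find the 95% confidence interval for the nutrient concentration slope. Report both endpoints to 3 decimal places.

Read off: b = 0.2912, SE = 0.4114 for nutrient concentration.
df = n − k − 1 = 15 − 3 − 1 = 11.
t* = t_{0.025, 11} = 2.200985.
Margin = t* × SE = 2.200985 × 0.4114 = 0.90549.
CI: 0.2912 ± 0.90549 → (-0.614, 1.197).

(-0.614, 1.197)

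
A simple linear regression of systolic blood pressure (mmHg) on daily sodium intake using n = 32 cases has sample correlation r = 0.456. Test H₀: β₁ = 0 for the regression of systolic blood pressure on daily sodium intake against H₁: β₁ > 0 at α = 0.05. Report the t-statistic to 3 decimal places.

t = r·√(n − 2)/√(1 − r²) = 0.456·√30/√0.792064 = 2.806.
df = n − 2 = 30.
One-sided p ≈ 0.0044, which is < 0.05, so reject H₀.
There is evidence of a linear association between daily sodium intake and systolic blood pressure.

t = 2.806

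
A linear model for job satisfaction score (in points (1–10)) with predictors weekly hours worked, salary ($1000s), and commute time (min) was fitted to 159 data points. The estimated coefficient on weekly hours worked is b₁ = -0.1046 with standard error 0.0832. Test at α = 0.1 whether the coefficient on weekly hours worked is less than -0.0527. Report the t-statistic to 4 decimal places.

t = -0.6238

H₀: β₁ = -0.0527 vs H₁: β₁ < -0.0527.
t = (b₁ − β₁⁰)/SE = (-0.1046 − (-0.0527)) / 0.0832 = -0.6238.
df = n − k − 1 = 159 − 3 − 1 = 155.
One-sided p ≈ 0.2668, which is ≥ 0.1, so fail to reject H₀.
The data do not give significant evidence that the true slope on weekly hours worked is below -0.0527 points (1–10) per unit, holding the other predictors fixed.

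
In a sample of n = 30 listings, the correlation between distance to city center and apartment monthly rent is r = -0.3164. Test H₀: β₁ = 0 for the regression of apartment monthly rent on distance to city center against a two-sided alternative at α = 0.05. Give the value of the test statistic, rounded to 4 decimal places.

t = -1.7649

t = r·√(n − 2)/√(1 − r²) = -0.3164·√28/√0.899891 = -1.7649.
df = n − 2 = 28.
Two-sided p ≈ 0.0885, which is ≥ 0.05, so fail to reject H₀.
The data do not give significant evidence of a linear association between distance to city center and apartment monthly rent.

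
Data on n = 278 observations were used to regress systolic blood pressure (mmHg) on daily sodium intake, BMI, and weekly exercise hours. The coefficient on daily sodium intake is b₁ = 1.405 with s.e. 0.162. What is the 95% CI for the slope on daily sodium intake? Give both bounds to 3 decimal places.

(1.086, 1.724)

df = n − k − 1 = 278 − 3 − 1 = 274.
t* = t_{0.025, 274} = 1.96866.
Margin = t* × SE = 1.96866 × 0.162 = 0.31892.
CI: 1.405 ± 0.31892 → (1.086, 1.724).
With 95% confidence, each one-unit increase in daily sodium intake is associated with a change of between 1.086 and 1.724 mmHg in systolic blood pressure, holding the other predictors fixed.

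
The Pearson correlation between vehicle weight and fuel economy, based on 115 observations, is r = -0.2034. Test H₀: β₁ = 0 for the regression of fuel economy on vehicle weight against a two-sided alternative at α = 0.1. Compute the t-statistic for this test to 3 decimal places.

t = -2.208

t = r·√(n − 2)/√(1 − r²) = -0.2034·√113/√0.958628 = -2.208.
df = n − 2 = 113.
Two-sided p ≈ 0.0292, which is < 0.1, so reject H₀.
There is evidence of a linear association between vehicle weight and fuel economy.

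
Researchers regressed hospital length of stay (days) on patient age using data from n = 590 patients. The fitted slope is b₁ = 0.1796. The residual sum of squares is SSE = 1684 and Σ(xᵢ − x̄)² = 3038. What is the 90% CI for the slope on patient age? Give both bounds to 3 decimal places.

MSE = SSE/(n − 2) = 1684/588 = 2.86395.
SE(b₁) = √(MSE/Sₓₓ) = √(2.86395/3038) = 0.0307035.
df = n − 2 = 588.
t* = t_{0.05, 588} = 1.647449.
Margin = t* × SE = 1.647449 × 0.0307035 = 0.05058.
CI: 0.1796 ± 0.05058 → (0.129, 0.230).
With 90% confidence, each one-unit increase in patient age is associated with a change of between 0.129 and 0.230 days in hospital length of stay.

(0.129, 0.230)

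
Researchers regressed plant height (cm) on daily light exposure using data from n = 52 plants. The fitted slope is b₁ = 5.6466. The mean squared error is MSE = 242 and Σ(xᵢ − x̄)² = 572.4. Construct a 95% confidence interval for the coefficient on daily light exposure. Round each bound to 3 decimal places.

SE(b₁) = √(MSE/Sₓₓ) = √(242/572.4) = 0.650216.
df = n − 2 = 50.
t* = t_{0.025, 50} = 2.008559.
Margin = t* × SE = 2.008559 × 0.650216 = 1.30600.
CI: 5.6466 ± 1.30600 → (4.341, 6.953).
With 95% confidence, each one-unit increase in daily light exposure is associated with a change of between 4.341 and 6.953 cm in plant height.

(4.341, 6.953)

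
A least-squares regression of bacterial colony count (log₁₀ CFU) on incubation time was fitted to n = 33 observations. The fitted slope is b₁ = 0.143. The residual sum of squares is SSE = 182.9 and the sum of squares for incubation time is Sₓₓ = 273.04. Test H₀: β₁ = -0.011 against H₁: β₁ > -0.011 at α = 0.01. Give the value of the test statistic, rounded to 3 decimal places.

t = 1.048

MSE = SSE/(n − 2) = 182.9/31 = 5.9.
SE(b₁) = √(MSE/Sₓₓ) = √(5.9/273.04) = 0.146998.
t = (0.143 − (-0.011)) / 0.146998 = 1.048.
df = n − 2 = 31.
One-sided p ≈ 0.1515, which is ≥ 0.01, so fail to reject H₀.
The data do not give significant evidence that the true slope on incubation time exceeds -0.011 log₁₀ CFU per unit.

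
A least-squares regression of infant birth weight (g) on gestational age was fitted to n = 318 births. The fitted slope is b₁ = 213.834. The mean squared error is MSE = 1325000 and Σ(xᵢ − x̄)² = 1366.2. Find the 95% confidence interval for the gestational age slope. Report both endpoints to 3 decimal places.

(152.562, 275.106)

SE(b₁) = √(MSE/Sₓₓ) = √(1.325e+06/1366.2) = 31.1423.
df = n − 2 = 316.
t* = t_{0.025, 316} = 1.9675.
Margin = t* × SE = 1.9675 × 31.1423 = 61.27248.
CI: 213.834 ± 61.27248 → (152.562, 275.106).
With 95% confidence, each one-unit increase in gestational age is associated with a change of between 152.562 and 275.106 g in infant birth weight.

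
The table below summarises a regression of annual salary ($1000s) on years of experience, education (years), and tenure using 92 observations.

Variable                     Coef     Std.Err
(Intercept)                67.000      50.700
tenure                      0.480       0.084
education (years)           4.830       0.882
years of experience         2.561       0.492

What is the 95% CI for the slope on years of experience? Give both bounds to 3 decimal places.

(1.583, 3.539)

Read off: b = 2.561, SE = 0.492 for years of experience.
df = n − k − 1 = 92 − 3 − 1 = 88.
t* = t_{0.025, 88} = 1.98729.
Margin = t* × SE = 1.98729 × 0.492 = 0.97775.
CI: 2.561 ± 0.97775 → (1.583, 3.539).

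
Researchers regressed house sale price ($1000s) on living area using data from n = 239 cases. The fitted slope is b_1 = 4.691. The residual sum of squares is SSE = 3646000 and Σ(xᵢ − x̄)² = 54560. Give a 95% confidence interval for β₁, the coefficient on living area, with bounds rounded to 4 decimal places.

MSE = SSE/(n − 2) = 3646000/237 = 15384.
SE(b_1) = √(MSE/Sₓₓ) = √(15384/54560) = 0.531003.
df = n − 2 = 237.
t* = t_{0.025, 237} = 1.970024.
Margin = t* × SE = 1.970024 × 0.531003 = 1.046089.
CI: 4.691 ± 1.046089 → (3.6449, 5.7371).
With 95% confidence, each one-unit increase in living area is associated with a change of between 3.6449 and 5.7371 $1000s in house sale price.

(3.6449, 5.7371)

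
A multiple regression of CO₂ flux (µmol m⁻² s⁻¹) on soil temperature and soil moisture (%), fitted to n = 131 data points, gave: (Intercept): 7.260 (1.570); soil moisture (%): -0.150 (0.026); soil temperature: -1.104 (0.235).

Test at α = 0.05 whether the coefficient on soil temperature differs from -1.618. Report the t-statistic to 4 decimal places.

t = 2.1872

Read off: b = -1.104, SE = 0.235 for soil temperature.
H₀: β₁ = -1.618 vs H₁: β₁ ≠ -1.618.
t = (-1.104 − (-1.618)) / 0.235 = 2.1872.
df = n − k − 1 = 131 − 2 − 1 = 128.
Two-sided p ≈ 0.0305, which is < 0.05, so reject H₀.
There is evidence that the true slope on soil temperature differs from -1.618 µmol m⁻² s⁻¹ per unit, holding the other predictors fixed.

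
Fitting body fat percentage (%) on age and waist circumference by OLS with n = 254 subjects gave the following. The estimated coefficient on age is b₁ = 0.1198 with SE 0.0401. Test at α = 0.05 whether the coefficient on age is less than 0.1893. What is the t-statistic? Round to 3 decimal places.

t = -1.733

H₀: β₁ = 0.1893 vs H₁: β₁ < 0.1893.
t = (b₁ − β₁⁰)/SE = (0.1198 − 0.1893) / 0.0401 = -1.733.
df = n − k − 1 = 254 − 2 − 1 = 251.
One-sided p ≈ 0.0421, which is < 0.05, so reject H₀.
There is evidence that the true slope on age is below 0.1893 % per unit, holding the other predictors fixed.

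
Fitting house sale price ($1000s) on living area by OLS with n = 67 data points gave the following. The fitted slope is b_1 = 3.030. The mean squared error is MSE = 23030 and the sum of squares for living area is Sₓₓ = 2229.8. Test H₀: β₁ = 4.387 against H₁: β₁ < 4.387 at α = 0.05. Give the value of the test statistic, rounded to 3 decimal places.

t = -0.422

SE(b_1) = √(MSE/Sₓₓ) = √(23030/2229.8) = 3.21376.
t = (3.030 − 4.387) / 3.21376 = -0.422.
df = n − 2 = 65.
One-sided p ≈ 0.3371, which is ≥ 0.05, so fail to reject H₀.
The data do not give significant evidence that the true slope on living area is below 4.387 $1000s per unit.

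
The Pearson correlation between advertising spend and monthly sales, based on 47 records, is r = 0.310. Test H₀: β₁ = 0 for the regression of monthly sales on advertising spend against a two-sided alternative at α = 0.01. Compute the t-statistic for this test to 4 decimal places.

t = 2.1873

t = r·√(n − 2)/√(1 − r²) = 0.310·√45/√0.9039 = 2.1873.
df = n − 2 = 45.
Two-sided p ≈ 0.0340, which is ≥ 0.01, so fail to reject H₀.
The data do not give significant evidence of a linear association between advertising spend and monthly sales.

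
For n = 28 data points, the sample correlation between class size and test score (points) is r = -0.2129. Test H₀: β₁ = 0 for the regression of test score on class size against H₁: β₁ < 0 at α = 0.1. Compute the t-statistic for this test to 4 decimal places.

t = -1.1111

t = r·√(n − 2)/√(1 − r²) = -0.2129·√26/√0.954674 = -1.1111.
df = n − 2 = 26.
One-sided p ≈ 0.1384, which is ≥ 0.1, so fail to reject H₀.
The data do not give significant evidence of a linear association between class size and test score.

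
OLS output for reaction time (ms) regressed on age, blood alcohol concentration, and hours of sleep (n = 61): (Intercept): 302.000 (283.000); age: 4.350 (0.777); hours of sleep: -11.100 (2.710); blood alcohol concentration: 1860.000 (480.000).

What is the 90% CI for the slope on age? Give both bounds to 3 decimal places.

Read off: b = 4.350, SE = 0.777 for age.
df = n − k − 1 = 61 − 3 − 1 = 57.
t* = t_{0.05, 57} = 1.672029.
Margin = t* × SE = 1.672029 × 0.777 = 1.29917.
CI: 4.350 ± 1.29917 → (3.051, 5.649).

(3.051, 5.649)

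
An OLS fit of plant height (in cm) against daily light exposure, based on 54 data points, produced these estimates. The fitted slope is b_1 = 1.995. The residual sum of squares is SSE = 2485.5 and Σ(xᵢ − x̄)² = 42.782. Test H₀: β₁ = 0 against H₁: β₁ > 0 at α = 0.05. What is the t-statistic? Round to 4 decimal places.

t = 1.8874

MSE = SSE/(n − 2) = 2485.5/52 = 47.7981.
SE(b_1) = √(MSE/Sₓₓ) = √(47.7981/42.782) = 1.057.
t = 1.995 / 1.057 = 1.8874.
df = n − 2 = 52.
One-sided p ≈ 0.0323, which is < 0.05, so reject H₀.
There is evidence that the true slope on daily light exposure is positive.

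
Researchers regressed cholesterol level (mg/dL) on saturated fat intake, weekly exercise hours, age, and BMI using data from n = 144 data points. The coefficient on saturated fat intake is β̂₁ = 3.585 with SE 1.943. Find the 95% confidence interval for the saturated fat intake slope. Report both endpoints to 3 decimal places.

(-0.257, 7.427)

df = n − k − 1 = 144 − 4 − 1 = 139.
t* = t_{0.025, 139} = 1.977178.
Margin = t* × SE = 1.977178 × 1.943 = 3.84166.
CI: 3.585 ± 3.84166 → (-0.257, 7.427).
With 95% confidence, each one-unit increase in saturated fat intake is associated with a change of between -0.257 and 7.427 mg/dL in cholesterol level, holding the other predictors fixed.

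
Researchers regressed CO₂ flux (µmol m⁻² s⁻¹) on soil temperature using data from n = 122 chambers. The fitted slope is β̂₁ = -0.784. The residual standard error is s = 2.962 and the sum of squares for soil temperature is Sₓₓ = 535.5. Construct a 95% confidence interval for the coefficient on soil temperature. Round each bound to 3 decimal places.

(-1.037, -0.531)

SE(β̂₁) = s/√Sₓₓ = 2.962/√535.5 = 0.127999.
df = n − 2 = 120.
t* = t_{0.025, 120} = 1.97993.
Margin = t* × SE = 1.97993 × 0.127999 = 0.25343.
CI: -0.784 ± 0.25343 → (-1.037, -0.531).
With 95% confidence, each one-unit increase in soil temperature is associated with a change of between -1.037 and -0.531 µmol m⁻² s⁻¹ in CO₂ flux.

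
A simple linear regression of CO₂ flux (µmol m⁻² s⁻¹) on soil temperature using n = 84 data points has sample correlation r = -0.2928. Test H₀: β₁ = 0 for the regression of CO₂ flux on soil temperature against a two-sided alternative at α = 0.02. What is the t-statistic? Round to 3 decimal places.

t = r·√(n − 2)/√(1 − r²) = -0.2928·√82/√0.914268 = -2.773.
df = n − 2 = 82.
Two-sided p ≈ 0.0069, which is < 0.02, so reject H₀.
There is evidence of a linear association between soil temperature and CO₂ flux.

t = -2.773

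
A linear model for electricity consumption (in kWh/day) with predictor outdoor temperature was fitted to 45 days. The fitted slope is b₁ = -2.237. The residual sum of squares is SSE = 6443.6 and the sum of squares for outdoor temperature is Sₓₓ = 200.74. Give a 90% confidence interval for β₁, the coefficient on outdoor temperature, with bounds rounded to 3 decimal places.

(-3.689, -0.785)

MSE = SSE/(n − 2) = 6443.6/43 = 149.851.
SE(b₁) = √(MSE/Sₓₓ) = √(149.851/200.74) = 0.863999.
df = n − 2 = 43.
t* = t_{0.05, 43} = 1.681071.
Margin = t* × SE = 1.681071 × 0.863999 = 1.45244.
CI: -2.237 ± 1.45244 → (-3.689, -0.785).
With 90% confidence, each one-unit increase in outdoor temperature is associated with a change of between -3.689 and -0.785 kWh/day in electricity consumption.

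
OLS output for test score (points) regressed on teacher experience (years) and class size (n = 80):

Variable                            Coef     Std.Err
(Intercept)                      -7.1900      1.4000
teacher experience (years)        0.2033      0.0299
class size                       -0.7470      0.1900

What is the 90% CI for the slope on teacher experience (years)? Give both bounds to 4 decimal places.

Read off: b = 0.2033, SE = 0.0299 for teacher experience (years).
df = n − k − 1 = 80 − 2 − 1 = 77.
t* = t_{0.05, 77} = 1.664885.
Margin = t* × SE = 1.664885 × 0.0299 = 0.049780.
CI: 0.2033 ± 0.049780 → (0.1535, 0.2531).

(0.1535, 0.2531)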